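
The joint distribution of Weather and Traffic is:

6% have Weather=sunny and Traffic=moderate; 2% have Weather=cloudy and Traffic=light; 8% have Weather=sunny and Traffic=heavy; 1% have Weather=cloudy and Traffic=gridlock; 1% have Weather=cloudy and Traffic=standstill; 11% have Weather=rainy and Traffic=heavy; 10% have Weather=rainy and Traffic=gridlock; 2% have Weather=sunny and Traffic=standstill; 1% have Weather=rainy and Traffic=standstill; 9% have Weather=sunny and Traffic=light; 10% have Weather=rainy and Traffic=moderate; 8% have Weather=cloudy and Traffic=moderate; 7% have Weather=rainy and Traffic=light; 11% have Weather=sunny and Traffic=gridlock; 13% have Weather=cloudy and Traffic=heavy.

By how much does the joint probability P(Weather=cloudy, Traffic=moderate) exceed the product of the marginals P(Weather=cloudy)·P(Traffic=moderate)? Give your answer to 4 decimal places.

0.0200

P(Weather=cloudy) = 0.02 + 0.08 + 0.13 + 0.01 + 0.01 = 0.25.
P(Traffic=moderate) = 0.06 + 0.08 + 0.10 = 0.24.
P(Weather=cloudy, Traffic=moderate) − P(Weather=cloudy)P(Traffic=moderate) = 0.08 − 0.25×0.24 = 0.0200.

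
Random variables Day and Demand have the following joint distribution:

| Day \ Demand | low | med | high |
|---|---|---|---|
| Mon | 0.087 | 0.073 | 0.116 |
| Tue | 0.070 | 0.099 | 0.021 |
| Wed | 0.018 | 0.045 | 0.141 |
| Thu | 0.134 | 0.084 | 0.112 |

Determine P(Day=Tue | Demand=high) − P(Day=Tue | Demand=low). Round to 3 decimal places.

P(Demand=high) = 0.116 + 0.021 + 0.141 + 0.112 = 0.390; P(Day=Tue | Demand=high) = 0.021/0.390 = 0.0538.
P(Demand=low) = 0.087 + 0.070 + 0.018 + 0.134 = 0.309; P(Day=Tue | Demand=low) = 0.070/0.309 = 0.2265.
Difference = -0.173.

-0.173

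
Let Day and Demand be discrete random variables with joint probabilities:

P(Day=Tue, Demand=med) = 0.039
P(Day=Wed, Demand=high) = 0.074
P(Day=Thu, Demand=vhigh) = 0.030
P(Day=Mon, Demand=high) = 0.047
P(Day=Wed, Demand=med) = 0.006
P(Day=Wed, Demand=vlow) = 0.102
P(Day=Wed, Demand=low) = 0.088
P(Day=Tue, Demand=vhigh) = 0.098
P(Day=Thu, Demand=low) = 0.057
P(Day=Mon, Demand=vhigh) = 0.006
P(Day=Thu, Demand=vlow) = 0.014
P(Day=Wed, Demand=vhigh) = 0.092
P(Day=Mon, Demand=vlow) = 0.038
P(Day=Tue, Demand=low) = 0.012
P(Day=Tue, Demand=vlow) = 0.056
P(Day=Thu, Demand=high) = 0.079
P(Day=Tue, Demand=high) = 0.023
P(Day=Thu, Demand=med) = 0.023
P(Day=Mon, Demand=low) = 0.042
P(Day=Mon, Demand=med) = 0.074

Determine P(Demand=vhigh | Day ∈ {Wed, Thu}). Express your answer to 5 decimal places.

P(Day=Wed) = 0.102 + 0.088 + 0.006 + 0.074 + 0.092 = 0.362.
P(Day=Thu) = 0.014 + 0.057 + 0.023 + 0.079 + 0.030 = 0.203.
P(Day ∈ {Wed, Thu}) = 0.362 + 0.203 = 0.565; P(Demand=vhigh, Day ∈ {Wed, Thu}) = 0.092 + 0.030 = 0.122.
P(Demand=vhigh | Day ∈ {Wed, Thu}) = 0.122/0.565 = 0.21593.

0.21593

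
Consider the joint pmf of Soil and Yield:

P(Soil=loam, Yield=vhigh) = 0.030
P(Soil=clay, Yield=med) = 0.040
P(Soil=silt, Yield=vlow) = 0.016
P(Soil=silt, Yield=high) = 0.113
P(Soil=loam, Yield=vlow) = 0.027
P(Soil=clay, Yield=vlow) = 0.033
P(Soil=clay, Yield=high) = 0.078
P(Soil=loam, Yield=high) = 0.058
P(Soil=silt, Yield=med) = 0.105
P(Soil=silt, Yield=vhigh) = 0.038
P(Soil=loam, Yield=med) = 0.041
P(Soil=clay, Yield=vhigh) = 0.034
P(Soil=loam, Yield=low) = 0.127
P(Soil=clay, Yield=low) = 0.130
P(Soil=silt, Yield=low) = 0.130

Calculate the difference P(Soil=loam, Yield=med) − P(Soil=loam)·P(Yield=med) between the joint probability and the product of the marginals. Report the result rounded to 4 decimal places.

-0.0116

P(Soil=loam) = 0.027 + 0.127 + 0.041 + 0.058 + 0.030 = 0.283.
P(Yield=med) = 0.041 + 0.040 + 0.105 = 0.186.
P(Soil=loam, Yield=med) − P(Soil=loam)P(Yield=med) = 0.041 − 0.283×0.186 = -0.0116.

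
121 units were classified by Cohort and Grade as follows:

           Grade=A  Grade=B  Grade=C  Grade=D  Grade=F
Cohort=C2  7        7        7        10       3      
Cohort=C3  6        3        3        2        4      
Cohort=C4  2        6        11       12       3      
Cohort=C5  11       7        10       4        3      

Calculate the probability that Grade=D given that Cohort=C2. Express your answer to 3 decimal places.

Total with Cohort=C2: 7 + 7 + 7 + 10 + 3 = 34.
P(Grade=D | Cohort=C2) = 10/34 = 0.294.

0.294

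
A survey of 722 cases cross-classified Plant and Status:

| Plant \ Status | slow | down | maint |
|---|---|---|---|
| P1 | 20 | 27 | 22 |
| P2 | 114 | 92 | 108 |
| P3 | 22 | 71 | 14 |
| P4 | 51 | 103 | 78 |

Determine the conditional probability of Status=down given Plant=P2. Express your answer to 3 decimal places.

Total with Plant=P2: 114 + 92 + 108 = 314.
P(Status=down | Plant=P2) = 92/314 = 0.293.

0.293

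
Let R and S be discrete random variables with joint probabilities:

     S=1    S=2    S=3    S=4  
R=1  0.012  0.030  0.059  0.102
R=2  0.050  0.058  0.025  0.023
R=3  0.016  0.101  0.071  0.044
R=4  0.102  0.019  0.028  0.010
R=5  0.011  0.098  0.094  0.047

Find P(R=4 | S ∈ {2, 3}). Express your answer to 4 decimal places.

P(S=2) = 0.030 + 0.058 + 0.101 + 0.019 + 0.098 = 0.306.
P(S=3) = 0.059 + 0.025 + 0.071 + 0.028 + 0.094 = 0.277.
P(S ∈ {2, 3}) = 0.306 + 0.277 = 0.583; P(R=4, S ∈ {2, 3}) = 0.019 + 0.028 = 0.047.
P(R=4 | S ∈ {2, 3}) = 0.047/0.583 = 0.0806.

0.0806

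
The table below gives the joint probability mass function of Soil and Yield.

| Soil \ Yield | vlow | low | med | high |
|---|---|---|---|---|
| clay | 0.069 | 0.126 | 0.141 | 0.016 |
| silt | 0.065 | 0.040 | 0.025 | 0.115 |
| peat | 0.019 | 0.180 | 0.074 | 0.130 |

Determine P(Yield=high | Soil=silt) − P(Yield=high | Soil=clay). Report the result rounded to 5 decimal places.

0.42393

P(Soil=silt) = 0.065 + 0.040 + 0.025 + 0.115 = 0.245; P(Yield=high | Soil=silt) = 0.115/0.245 = 0.469388.
P(Soil=clay) = 0.069 + 0.126 + 0.141 + 0.016 = 0.352; P(Yield=high | Soil=clay) = 0.016/0.352 = 0.045455.
Difference = 0.42393.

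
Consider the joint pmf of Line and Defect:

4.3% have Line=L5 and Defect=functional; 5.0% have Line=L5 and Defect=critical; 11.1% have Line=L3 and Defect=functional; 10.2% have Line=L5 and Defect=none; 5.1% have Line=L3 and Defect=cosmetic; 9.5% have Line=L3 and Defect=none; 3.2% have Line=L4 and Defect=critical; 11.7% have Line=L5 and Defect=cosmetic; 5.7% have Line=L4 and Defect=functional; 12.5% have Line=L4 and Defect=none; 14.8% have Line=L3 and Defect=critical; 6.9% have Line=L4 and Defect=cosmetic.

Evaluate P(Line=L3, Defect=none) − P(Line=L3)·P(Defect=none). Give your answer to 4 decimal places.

-0.0354

P(Line=L3) = 0.095 + 0.051 + 0.111 + 0.148 = 0.405.
P(Defect=none) = 0.095 + 0.125 + 0.102 = 0.322.
P(Line=L3, Defect=none) − P(Line=L3)P(Defect=none) = 0.095 − 0.405×0.322 = -0.0354.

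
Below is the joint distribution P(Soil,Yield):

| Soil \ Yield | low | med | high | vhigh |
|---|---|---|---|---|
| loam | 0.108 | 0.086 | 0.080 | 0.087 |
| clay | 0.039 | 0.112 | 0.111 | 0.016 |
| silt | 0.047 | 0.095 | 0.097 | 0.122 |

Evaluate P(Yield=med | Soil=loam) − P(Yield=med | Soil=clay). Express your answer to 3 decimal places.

P(Soil=loam) = 0.108 + 0.086 + 0.080 + 0.087 = 0.361; P(Yield=med | Soil=loam) = 0.086/0.361 = 0.2382.
P(Soil=clay) = 0.039 + 0.112 + 0.111 + 0.016 = 0.278; P(Yield=med | Soil=clay) = 0.112/0.278 = 0.4029.
Difference = -0.165.

-0.165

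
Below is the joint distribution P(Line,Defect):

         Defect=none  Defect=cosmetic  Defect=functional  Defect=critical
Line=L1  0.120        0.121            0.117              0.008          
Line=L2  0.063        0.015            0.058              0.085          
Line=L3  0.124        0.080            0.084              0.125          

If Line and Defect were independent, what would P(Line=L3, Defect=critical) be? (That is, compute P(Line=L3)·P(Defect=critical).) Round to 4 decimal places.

P(Line=L3) = 0.124 + 0.080 + 0.084 + 0.125 = 0.413.
P(Defect=critical) = 0.008 + 0.085 + 0.125 = 0.218.
Product: 0.413 × 0.218 = 0.0900.

0.0900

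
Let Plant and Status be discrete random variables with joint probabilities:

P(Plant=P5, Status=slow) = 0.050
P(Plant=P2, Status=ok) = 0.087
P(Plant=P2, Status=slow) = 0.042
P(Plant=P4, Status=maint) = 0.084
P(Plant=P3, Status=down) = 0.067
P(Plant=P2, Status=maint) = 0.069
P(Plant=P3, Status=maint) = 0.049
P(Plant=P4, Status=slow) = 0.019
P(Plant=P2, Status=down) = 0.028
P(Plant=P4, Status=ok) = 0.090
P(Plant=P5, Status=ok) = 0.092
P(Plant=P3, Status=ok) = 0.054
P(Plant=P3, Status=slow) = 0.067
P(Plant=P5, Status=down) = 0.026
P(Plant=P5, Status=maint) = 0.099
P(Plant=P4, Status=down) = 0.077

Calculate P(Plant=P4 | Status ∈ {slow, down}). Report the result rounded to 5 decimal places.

0.25532

P(Status=slow) = 0.042 + 0.067 + 0.019 + 0.050 = 0.178.
P(Status=down) = 0.028 + 0.067 + 0.077 + 0.026 = 0.198.
P(Status ∈ {slow, down}) = 0.178 + 0.198 = 0.376; P(Plant=P4, Status ∈ {slow, down}) = 0.019 + 0.077 = 0.096.
P(Plant=P4 | Status ∈ {slow, down}) = 0.096/0.376 = 0.25532.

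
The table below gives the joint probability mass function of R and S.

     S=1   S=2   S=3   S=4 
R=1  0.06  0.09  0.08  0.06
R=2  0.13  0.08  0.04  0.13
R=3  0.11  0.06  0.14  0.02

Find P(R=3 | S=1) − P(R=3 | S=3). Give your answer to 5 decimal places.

P(S=1) = 0.06 + 0.13 + 0.11 = 0.30; P(R=3 | S=1) = 0.11/0.30 = 0.366667.
P(S=3) = 0.08 + 0.04 + 0.14 = 0.26; P(R=3 | S=3) = 0.14/0.26 = 0.538462.
Difference = -0.17179.

-0.17179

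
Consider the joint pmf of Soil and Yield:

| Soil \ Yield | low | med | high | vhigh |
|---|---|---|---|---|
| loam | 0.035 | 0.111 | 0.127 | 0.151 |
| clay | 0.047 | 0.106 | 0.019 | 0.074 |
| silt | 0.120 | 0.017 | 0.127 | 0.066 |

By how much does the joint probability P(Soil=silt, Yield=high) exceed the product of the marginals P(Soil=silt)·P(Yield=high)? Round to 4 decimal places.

P(Soil=silt) = 0.120 + 0.017 + 0.127 + 0.066 = 0.330.
P(Yield=high) = 0.127 + 0.019 + 0.127 = 0.273.
P(Soil=silt, Yield=high) − P(Soil=silt)P(Yield=high) = 0.127 − 0.330×0.273 = 0.0369.

0.0369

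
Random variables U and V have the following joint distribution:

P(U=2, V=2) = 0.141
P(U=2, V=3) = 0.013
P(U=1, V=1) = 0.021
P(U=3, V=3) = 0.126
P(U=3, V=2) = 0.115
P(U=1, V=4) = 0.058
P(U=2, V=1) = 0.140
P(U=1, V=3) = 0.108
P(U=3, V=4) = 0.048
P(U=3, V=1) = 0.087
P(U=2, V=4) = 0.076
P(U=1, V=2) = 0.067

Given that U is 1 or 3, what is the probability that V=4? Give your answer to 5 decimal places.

P(U=1) = 0.021 + 0.067 + 0.108 + 0.058 = 0.254.
P(U=3) = 0.087 + 0.115 + 0.126 + 0.048 = 0.376.
P(U ∈ {1, 3}) = 0.254 + 0.376 = 0.630; P(V=4, U ∈ {1, 3}) = 0.058 + 0.048 = 0.106.
P(V=4 | U ∈ {1, 3}) = 0.106/0.630 = 0.16825.

0.16825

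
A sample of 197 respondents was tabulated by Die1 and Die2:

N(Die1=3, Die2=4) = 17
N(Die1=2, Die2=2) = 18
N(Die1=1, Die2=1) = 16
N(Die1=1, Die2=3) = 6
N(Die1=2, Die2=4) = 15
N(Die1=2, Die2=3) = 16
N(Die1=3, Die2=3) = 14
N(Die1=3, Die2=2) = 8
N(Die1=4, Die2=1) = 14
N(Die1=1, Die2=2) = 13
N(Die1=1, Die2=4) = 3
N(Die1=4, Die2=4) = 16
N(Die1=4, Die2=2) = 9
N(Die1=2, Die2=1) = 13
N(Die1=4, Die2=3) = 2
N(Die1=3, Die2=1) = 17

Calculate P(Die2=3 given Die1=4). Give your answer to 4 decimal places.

Total with Die1=4: 14 + 9 + 2 + 16 = 41.
P(Die2=3 | Die1=4) = 2/41 = 0.0488.

0.0488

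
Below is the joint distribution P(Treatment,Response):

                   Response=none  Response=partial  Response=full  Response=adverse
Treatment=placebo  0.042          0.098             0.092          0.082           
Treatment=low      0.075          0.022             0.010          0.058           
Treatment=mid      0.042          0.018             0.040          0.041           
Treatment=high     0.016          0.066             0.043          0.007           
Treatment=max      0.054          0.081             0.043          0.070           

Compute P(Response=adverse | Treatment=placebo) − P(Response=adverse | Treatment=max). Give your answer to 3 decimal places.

-0.021

P(Treatment=placebo) = 0.042 + 0.098 + 0.092 + 0.082 = 0.314; P(Response=adverse | Treatment=placebo) = 0.082/0.314 = 0.2611.
P(Treatment=max) = 0.054 + 0.081 + 0.043 + 0.070 = 0.248; P(Response=adverse | Treatment=max) = 0.070/0.248 = 0.2823.
Difference = -0.021.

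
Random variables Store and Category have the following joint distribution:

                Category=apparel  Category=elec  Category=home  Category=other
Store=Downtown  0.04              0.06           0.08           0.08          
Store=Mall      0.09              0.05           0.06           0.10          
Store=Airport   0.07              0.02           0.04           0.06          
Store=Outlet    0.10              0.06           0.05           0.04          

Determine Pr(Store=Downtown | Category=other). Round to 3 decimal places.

P(Category=other) = 0.08 + 0.10 + 0.06 + 0.04 = 0.28.
P(Store=Downtown | Category=other) = 0.08/0.28 = 0.286.

0.286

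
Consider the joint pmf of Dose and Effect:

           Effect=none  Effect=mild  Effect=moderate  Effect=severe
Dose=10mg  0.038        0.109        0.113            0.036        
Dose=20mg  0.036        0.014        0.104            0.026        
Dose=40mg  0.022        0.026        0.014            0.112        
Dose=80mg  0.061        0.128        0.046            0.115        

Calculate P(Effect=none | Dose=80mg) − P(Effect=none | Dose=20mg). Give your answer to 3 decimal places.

P(Dose=80mg) = 0.061 + 0.128 + 0.046 + 0.115 = 0.350; P(Effect=none | Dose=80mg) = 0.061/0.350 = 0.1743.
P(Dose=20mg) = 0.036 + 0.014 + 0.104 + 0.026 = 0.180; P(Effect=none | Dose=20mg) = 0.036/0.180 = 0.2000.
Difference = -0.026.

-0.026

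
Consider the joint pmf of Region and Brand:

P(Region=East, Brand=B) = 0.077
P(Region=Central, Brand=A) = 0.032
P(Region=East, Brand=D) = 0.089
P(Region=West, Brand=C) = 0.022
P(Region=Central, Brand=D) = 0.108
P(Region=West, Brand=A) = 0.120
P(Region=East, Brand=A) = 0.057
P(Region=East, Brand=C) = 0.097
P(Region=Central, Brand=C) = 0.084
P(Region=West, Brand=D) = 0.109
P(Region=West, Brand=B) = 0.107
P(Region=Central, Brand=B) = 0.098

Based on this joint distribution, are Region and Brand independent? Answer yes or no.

P(Region=West) = 0.358 and P(Brand=C) = 0.203, so their product is 0.07267, but P(Region=West, Brand=C) = 0.022. Since these differ, Region and Brand are not independent.

no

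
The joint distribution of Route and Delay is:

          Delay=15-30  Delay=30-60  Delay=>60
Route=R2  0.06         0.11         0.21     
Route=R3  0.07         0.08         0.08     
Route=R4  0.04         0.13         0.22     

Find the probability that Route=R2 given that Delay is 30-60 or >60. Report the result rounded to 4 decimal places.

P(Delay=30-60) = 0.11 + 0.08 + 0.13 = 0.32.
P(Delay=>60) = 0.21 + 0.08 + 0.22 = 0.51.
P(Delay ∈ {30-60, >60}) = 0.32 + 0.51 = 0.83; P(Route=R2, Delay ∈ {30-60, >60}) = 0.11 + 0.21 = 0.32.
P(Route=R2 | Delay ∈ {30-60, >60}) = 0.32/0.83 = 0.3855.

0.3855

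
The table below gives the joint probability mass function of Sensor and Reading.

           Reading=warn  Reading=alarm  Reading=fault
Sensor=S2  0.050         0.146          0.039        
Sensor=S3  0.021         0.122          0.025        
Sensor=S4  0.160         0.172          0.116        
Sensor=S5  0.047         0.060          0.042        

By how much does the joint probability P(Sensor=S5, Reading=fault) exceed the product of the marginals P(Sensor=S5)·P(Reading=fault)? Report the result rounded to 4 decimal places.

P(Sensor=S5) = 0.047 + 0.060 + 0.042 = 0.149.
P(Reading=fault) = 0.039 + 0.025 + 0.116 + 0.042 = 0.222.
P(Sensor=S5, Reading=fault) − P(Sensor=S5)P(Reading=fault) = 0.042 − 0.149×0.222 = 0.0089.

0.0089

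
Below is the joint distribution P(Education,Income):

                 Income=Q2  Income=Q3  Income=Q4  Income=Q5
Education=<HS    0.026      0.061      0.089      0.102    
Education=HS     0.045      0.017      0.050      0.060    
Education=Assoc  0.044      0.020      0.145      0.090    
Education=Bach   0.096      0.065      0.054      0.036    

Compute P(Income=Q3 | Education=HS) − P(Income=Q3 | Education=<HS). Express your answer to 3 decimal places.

P(Education=HS) = 0.045 + 0.017 + 0.050 + 0.060 = 0.172; P(Income=Q3 | Education=HS) = 0.017/0.172 = 0.0988.
P(Education=<HS) = 0.026 + 0.061 + 0.089 + 0.102 = 0.278; P(Income=Q3 | Education=<HS) = 0.061/0.278 = 0.2194.
Difference = -0.121.

-0.121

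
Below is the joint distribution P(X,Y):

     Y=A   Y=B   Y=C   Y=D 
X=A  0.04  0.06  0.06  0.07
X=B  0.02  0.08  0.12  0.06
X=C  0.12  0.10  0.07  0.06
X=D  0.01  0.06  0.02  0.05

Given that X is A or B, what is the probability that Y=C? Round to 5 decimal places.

P(X=A) = 0.04 + 0.06 + 0.06 + 0.07 = 0.23.
P(X=B) = 0.02 + 0.08 + 0.12 + 0.06 = 0.28.
P(X ∈ {A, B}) = 0.23 + 0.28 = 0.51; P(Y=C, X ∈ {A, B}) = 0.06 + 0.12 = 0.18.
P(Y=C | X ∈ {A, B}) = 0.18/0.51 = 0.35294.

0.35294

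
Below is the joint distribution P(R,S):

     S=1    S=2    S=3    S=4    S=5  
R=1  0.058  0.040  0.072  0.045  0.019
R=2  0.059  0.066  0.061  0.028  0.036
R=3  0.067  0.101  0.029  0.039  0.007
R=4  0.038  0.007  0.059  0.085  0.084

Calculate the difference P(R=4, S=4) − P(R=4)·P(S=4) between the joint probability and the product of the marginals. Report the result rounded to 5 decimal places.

P(R=4) = 0.038 + 0.007 + 0.059 + 0.085 + 0.084 = 0.273.
P(S=4) = 0.045 + 0.028 + 0.039 + 0.085 = 0.197.
P(R=4, S=4) − P(R=4)P(S=4) = 0.085 − 0.273×0.197 = 0.03122.

0.03122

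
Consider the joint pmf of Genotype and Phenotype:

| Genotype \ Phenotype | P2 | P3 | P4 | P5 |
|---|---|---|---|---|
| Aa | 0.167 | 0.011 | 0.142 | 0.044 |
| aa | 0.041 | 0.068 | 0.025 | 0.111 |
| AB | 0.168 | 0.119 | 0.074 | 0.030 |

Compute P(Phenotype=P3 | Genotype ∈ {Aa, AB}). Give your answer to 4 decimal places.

0.1722

P(Genotype=Aa) = 0.167 + 0.011 + 0.142 + 0.044 = 0.364.
P(Genotype=AB) = 0.168 + 0.119 + 0.074 + 0.030 = 0.391.
P(Genotype ∈ {Aa, AB}) = 0.364 + 0.391 = 0.755; P(Phenotype=P3, Genotype ∈ {Aa, AB}) = 0.011 + 0.119 = 0.130.
P(Phenotype=P3 | Genotype ∈ {Aa, AB}) = 0.130/0.755 = 0.1722.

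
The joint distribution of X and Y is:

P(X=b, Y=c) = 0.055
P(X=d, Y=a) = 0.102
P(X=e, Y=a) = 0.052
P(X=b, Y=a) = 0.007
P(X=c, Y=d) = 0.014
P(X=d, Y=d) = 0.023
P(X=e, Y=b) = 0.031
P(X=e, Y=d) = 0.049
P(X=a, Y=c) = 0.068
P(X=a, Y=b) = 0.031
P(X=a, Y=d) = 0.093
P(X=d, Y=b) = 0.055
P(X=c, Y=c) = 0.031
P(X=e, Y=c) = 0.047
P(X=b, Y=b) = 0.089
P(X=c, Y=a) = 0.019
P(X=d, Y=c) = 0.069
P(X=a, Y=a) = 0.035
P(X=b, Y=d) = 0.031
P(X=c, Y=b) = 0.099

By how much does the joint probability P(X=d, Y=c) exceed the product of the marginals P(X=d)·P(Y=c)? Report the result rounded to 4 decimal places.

P(X=d) = 0.102 + 0.055 + 0.069 + 0.023 = 0.249.
P(Y=c) = 0.068 + 0.055 + 0.031 + 0.069 + 0.047 = 0.270.
P(X=d, Y=c) − P(X=d)P(Y=c) = 0.069 − 0.249×0.270 = 0.0018.

0.0018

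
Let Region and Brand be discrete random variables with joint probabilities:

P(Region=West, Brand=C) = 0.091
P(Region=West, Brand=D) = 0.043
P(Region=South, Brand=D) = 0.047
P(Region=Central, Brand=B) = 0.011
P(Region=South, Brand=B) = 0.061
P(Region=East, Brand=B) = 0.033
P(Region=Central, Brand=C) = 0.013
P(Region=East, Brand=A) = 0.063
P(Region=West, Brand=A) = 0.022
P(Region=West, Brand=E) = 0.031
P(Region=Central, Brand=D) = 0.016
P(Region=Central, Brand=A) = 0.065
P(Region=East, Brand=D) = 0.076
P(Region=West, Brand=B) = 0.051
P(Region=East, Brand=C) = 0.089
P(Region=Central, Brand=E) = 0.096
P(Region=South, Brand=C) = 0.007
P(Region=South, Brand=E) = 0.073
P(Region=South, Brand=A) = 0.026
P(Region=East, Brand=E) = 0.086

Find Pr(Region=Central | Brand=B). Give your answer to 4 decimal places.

P(Brand=B) = 0.061 + 0.033 + 0.051 + 0.011 = 0.156.
P(Region=Central | Brand=B) = 0.011/0.156 = 0.0705.

0.0705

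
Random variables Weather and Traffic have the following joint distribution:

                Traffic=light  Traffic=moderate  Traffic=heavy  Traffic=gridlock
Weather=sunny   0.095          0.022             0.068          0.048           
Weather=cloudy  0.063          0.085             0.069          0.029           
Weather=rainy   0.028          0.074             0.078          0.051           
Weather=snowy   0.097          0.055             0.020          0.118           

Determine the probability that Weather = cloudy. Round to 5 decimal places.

P(Weather=cloudy) = 0.063 + 0.085 + 0.069 + 0.029 = 0.246.

0.24600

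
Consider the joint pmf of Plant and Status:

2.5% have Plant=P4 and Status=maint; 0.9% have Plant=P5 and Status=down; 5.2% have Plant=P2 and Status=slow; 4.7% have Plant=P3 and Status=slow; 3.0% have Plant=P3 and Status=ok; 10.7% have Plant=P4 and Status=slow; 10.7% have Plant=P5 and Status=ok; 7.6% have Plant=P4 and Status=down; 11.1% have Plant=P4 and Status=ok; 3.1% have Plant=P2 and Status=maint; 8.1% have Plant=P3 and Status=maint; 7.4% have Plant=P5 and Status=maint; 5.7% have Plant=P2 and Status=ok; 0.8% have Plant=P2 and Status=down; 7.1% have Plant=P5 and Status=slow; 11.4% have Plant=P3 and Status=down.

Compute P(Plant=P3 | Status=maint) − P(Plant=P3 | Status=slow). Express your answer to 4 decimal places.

P(Status=maint) = 0.031 + 0.081 + 0.025 + 0.074 = 0.211; P(Plant=P3 | Status=maint) = 0.081/0.211 = 0.38389.
P(Status=slow) = 0.052 + 0.047 + 0.107 + 0.071 = 0.277; P(Plant=P3 | Status=slow) = 0.047/0.277 = 0.16968.
Difference = 0.2142.

0.2142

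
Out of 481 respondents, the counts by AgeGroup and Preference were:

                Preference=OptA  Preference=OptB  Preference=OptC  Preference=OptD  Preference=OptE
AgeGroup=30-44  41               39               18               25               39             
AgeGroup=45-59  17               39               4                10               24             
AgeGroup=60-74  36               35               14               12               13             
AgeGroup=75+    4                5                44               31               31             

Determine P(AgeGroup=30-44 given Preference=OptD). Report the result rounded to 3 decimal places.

0.321

Total with Preference=OptD: 25 + 10 + 12 + 31 = 78.
P(AgeGroup=30-44 | Preference=OptD) = 25/78 = 0.321.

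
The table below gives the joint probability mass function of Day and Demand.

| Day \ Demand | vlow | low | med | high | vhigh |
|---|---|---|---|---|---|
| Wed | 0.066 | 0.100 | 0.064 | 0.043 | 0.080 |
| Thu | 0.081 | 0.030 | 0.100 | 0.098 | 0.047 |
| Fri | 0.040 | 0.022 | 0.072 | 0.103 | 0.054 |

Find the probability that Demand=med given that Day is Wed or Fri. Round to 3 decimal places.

0.211

P(Day=Wed) = 0.066 + 0.100 + 0.064 + 0.043 + 0.080 = 0.353.
P(Day=Fri) = 0.040 + 0.022 + 0.072 + 0.103 + 0.054 = 0.291.
P(Day ∈ {Wed, Fri}) = 0.353 + 0.291 = 0.644; P(Demand=med, Day ∈ {Wed, Fri}) = 0.064 + 0.072 = 0.136.
P(Demand=med | Day ∈ {Wed, Fri}) = 0.136/0.644 = 0.211.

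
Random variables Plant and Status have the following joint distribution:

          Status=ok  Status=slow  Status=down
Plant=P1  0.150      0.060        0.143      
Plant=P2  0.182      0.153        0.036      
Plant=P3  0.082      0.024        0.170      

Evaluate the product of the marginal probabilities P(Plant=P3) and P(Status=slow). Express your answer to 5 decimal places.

P(Plant=P3) = 0.082 + 0.024 + 0.170 = 0.276.
P(Status=slow) = 0.060 + 0.153 + 0.024 = 0.237.
Product: 0.276 × 0.237 = 0.06541.

0.06541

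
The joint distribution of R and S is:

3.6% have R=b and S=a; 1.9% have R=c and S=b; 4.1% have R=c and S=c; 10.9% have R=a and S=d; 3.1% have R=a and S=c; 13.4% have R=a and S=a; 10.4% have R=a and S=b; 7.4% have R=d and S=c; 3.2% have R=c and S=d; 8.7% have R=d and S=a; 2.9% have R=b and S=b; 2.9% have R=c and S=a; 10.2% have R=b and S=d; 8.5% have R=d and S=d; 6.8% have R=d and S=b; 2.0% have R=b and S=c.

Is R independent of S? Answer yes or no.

P(R=b) = 0.187 and P(S=d) = 0.328, so their product is 0.06134, but P(R=b, S=d) = 0.102. Since these differ, R and S are not independent.

no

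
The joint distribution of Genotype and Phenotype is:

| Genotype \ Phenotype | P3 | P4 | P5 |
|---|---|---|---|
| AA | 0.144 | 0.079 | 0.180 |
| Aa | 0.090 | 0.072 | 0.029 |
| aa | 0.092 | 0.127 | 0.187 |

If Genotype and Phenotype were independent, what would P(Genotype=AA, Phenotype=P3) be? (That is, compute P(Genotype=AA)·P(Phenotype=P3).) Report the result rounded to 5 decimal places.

P(Genotype=AA) = 0.144 + 0.079 + 0.180 = 0.403.
P(Phenotype=P3) = 0.144 + 0.090 + 0.092 = 0.326.
Product: 0.403 × 0.326 = 0.13138.

0.13138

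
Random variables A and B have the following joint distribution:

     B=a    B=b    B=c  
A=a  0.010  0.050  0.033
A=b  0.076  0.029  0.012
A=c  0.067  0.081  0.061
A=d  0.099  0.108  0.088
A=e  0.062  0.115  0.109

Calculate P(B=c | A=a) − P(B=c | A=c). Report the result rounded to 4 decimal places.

0.0630

P(A=a) = 0.010 + 0.050 + 0.033 = 0.093; P(B=c | A=a) = 0.033/0.093 = 0.35484.
P(A=c) = 0.067 + 0.081 + 0.061 = 0.209; P(B=c | A=c) = 0.061/0.209 = 0.29187.
Difference = 0.0630.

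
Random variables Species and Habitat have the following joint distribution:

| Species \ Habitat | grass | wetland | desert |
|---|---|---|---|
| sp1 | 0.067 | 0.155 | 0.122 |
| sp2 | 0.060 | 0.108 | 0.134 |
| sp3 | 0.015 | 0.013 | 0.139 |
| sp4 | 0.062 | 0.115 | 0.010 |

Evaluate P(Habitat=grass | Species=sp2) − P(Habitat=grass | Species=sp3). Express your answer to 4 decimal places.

P(Species=sp2) = 0.060 + 0.108 + 0.134 = 0.302; P(Habitat=grass | Species=sp2) = 0.060/0.302 = 0.19868.
P(Species=sp3) = 0.015 + 0.013 + 0.139 = 0.167; P(Habitat=grass | Species=sp3) = 0.015/0.167 = 0.08982.
Difference = 0.1089.

0.1089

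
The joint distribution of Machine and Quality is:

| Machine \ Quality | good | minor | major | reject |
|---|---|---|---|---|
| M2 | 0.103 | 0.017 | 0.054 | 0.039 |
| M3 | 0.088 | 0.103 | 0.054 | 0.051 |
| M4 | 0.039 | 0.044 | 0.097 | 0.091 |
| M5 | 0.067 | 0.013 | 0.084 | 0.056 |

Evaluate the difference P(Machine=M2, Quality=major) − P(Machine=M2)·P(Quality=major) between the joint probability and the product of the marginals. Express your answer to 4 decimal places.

-0.0076

P(Machine=M2) = 0.103 + 0.017 + 0.054 + 0.039 = 0.213.
P(Quality=major) = 0.054 + 0.054 + 0.097 + 0.084 = 0.289.
P(Machine=M2, Quality=major) − P(Machine=M2)P(Quality=major) = 0.054 − 0.213×0.289 = -0.0076.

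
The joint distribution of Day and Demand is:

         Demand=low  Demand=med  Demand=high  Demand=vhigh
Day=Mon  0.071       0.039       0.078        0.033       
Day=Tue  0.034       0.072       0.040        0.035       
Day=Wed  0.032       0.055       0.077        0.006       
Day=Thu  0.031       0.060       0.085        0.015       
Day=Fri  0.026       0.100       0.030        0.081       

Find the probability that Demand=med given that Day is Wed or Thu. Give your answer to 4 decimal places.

0.3186

P(Day=Wed) = 0.032 + 0.055 + 0.077 + 0.006 = 0.170.
P(Day=Thu) = 0.031 + 0.060 + 0.085 + 0.015 = 0.191.
P(Day ∈ {Wed, Thu}) = 0.170 + 0.191 = 0.361; P(Demand=med, Day ∈ {Wed, Thu}) = 0.055 + 0.060 = 0.115.
P(Demand=med | Day ∈ {Wed, Thu}) = 0.115/0.361 = 0.3186.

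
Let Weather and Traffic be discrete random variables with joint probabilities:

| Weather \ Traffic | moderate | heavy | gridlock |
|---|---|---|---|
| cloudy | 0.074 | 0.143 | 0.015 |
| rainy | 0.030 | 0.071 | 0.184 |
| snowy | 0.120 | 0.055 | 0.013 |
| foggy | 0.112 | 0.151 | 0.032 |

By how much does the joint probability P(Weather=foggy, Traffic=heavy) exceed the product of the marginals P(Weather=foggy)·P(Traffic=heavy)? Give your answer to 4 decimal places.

0.0271

P(Weather=foggy) = 0.112 + 0.151 + 0.032 = 0.295.
P(Traffic=heavy) = 0.143 + 0.071 + 0.055 + 0.151 = 0.420.
P(Weather=foggy, Traffic=heavy) − P(Weather=foggy)P(Traffic=heavy) = 0.151 − 0.295×0.420 = 0.0271.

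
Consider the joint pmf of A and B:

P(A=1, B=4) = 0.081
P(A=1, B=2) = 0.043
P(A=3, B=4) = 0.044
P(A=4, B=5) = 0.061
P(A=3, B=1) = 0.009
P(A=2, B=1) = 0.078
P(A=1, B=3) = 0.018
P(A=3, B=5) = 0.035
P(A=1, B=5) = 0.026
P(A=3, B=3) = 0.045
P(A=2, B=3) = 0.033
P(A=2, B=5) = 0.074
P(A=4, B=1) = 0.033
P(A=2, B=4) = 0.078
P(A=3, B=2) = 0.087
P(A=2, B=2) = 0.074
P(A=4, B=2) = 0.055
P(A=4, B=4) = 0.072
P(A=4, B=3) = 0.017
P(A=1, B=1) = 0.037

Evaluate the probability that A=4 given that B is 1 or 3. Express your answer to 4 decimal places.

0.1852

P(B=1) = 0.037 + 0.078 + 0.009 + 0.033 = 0.157.
P(B=3) = 0.018 + 0.033 + 0.045 + 0.017 = 0.113.
P(B ∈ {1, 3}) = 0.157 + 0.113 = 0.270; P(A=4, B ∈ {1, 3}) = 0.033 + 0.017 = 0.050.
P(A=4 | B ∈ {1, 3}) = 0.050/0.270 = 0.1852.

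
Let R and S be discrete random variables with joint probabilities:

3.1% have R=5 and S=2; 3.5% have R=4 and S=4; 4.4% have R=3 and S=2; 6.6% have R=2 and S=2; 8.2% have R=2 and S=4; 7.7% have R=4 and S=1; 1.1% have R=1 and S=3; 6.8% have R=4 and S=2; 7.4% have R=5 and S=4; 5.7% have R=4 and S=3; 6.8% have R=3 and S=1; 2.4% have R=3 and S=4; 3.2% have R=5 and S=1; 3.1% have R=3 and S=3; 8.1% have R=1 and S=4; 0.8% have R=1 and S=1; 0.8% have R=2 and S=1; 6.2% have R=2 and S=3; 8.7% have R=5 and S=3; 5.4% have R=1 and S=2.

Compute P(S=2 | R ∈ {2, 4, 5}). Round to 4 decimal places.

0.2430

P(R=2) = 0.008 + 0.066 + 0.062 + 0.082 = 0.218.
P(R=4) = 0.077 + 0.068 + 0.057 + 0.035 = 0.237.
P(R=5) = 0.032 + 0.031 + 0.087 + 0.074 = 0.224.
P(R ∈ {2, 4, 5}) = 0.218 + 0.237 + 0.224 = 0.679; P(S=2, R ∈ {2, 4, 5}) = 0.066 + 0.068 + 0.031 = 0.165.
P(S=2 | R ∈ {2, 4, 5}) = 0.165/0.679 = 0.2430.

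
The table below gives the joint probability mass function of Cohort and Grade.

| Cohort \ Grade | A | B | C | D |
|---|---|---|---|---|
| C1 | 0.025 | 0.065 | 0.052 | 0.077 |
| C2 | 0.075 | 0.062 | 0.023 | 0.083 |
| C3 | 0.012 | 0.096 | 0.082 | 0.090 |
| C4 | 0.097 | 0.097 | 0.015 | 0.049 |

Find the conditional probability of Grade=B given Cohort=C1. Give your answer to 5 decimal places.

P(Cohort=C1) = 0.025 + 0.065 + 0.052 + 0.077 = 0.219.
P(Grade=B | Cohort=C1) = 0.065/0.219 = 0.29680.

0.29680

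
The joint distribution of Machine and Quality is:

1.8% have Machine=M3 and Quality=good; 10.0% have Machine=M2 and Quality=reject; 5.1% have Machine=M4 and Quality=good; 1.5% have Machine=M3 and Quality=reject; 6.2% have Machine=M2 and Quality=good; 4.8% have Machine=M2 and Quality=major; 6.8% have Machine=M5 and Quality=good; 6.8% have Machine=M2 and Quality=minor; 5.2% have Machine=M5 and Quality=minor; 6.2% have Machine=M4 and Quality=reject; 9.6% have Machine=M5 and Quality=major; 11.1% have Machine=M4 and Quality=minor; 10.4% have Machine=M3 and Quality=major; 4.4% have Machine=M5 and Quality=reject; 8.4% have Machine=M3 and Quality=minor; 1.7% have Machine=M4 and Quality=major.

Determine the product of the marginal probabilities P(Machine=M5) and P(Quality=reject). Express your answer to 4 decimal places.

P(Machine=M5) = 0.068 + 0.052 + 0.096 + 0.044 = 0.260.
P(Quality=reject) = 0.100 + 0.015 + 0.062 + 0.044 = 0.221.
Product: 0.260 × 0.221 = 0.0575.

0.0575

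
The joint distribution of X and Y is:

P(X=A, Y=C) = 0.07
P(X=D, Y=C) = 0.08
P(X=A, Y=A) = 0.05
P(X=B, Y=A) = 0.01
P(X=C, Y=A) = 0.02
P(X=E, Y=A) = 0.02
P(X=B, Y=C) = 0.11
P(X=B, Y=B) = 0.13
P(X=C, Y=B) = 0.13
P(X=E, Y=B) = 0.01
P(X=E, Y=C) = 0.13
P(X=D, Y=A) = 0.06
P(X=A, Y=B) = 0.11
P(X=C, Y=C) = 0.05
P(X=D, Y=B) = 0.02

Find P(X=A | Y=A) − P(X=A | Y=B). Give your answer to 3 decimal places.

0.038

P(Y=A) = 0.05 + 0.01 + 0.02 + 0.06 + 0.02 = 0.16; P(X=A | Y=A) = 0.05/0.16 = 0.3125.
P(Y=B) = 0.11 + 0.13 + 0.13 + 0.02 + 0.01 = 0.40; P(X=A | Y=B) = 0.11/0.40 = 0.2750.
Difference = 0.038.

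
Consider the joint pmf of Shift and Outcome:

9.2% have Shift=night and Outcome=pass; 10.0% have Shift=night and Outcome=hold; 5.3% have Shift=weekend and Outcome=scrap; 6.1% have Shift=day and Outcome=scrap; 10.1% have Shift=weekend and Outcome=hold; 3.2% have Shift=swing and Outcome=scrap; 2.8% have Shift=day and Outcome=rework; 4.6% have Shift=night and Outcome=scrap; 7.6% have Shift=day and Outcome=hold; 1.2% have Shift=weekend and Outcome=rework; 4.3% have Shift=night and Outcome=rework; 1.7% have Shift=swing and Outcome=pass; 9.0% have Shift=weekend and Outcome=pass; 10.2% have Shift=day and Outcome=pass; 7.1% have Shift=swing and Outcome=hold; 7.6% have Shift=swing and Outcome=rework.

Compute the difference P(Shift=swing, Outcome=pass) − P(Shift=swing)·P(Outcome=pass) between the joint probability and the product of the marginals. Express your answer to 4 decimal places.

-0.0420

P(Shift=swing) = 0.017 + 0.076 + 0.032 + 0.071 = 0.196.
P(Outcome=pass) = 0.102 + 0.017 + 0.092 + 0.090 = 0.301.
P(Shift=swing, Outcome=pass) − P(Shift=swing)P(Outcome=pass) = 0.017 − 0.196×0.301 = -0.0420.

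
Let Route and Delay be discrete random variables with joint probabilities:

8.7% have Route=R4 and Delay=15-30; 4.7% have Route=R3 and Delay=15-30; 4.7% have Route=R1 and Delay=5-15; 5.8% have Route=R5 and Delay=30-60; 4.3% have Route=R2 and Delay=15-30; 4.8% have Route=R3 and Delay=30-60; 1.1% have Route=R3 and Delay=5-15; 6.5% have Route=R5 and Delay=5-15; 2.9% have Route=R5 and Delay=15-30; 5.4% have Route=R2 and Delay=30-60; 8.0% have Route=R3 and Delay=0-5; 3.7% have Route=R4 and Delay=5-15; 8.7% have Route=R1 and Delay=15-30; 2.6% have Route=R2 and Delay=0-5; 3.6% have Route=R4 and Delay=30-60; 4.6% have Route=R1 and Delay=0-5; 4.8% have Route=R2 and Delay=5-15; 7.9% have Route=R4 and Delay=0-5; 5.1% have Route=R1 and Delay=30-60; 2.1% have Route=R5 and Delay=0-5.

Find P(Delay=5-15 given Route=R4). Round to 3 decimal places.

P(Route=R4) = 0.079 + 0.037 + 0.087 + 0.036 = 0.239.
P(Delay=5-15 | Route=R4) = 0.037/0.239 = 0.155.

0.155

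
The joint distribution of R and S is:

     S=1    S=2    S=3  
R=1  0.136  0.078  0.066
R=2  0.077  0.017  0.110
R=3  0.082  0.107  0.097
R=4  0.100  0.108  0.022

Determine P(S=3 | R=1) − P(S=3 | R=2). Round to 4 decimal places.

-0.3035

P(R=1) = 0.136 + 0.078 + 0.066 = 0.280; P(S=3 | R=1) = 0.066/0.280 = 0.23571.
P(R=2) = 0.077 + 0.017 + 0.110 = 0.204; P(S=3 | R=2) = 0.110/0.204 = 0.53922.
Difference = -0.3035.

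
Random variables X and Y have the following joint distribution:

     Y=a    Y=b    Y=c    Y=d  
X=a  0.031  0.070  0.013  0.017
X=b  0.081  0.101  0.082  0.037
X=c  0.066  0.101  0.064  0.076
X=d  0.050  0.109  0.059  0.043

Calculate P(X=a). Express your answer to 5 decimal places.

0.13100

P(X=a) = 0.031 + 0.070 + 0.013 + 0.017 = 0.131.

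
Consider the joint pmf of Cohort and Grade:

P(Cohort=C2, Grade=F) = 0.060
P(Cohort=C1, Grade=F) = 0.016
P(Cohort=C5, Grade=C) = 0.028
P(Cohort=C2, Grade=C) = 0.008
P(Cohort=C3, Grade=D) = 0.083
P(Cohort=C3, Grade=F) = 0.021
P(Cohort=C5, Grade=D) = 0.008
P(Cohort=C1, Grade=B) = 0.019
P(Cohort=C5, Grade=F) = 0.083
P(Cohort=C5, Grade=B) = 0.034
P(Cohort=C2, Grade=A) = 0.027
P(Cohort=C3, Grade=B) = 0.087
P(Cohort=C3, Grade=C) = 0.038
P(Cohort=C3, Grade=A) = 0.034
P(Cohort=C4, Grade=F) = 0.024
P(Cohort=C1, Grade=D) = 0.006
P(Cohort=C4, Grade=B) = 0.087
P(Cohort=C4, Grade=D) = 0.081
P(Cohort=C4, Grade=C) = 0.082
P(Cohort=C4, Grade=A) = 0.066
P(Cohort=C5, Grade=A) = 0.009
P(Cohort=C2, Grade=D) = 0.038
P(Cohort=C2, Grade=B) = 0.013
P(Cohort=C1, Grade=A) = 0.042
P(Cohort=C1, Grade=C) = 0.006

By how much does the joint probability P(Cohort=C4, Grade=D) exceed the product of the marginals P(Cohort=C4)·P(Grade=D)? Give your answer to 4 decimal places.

P(Cohort=C4) = 0.066 + 0.087 + 0.082 + 0.081 + 0.024 = 0.340.
P(Grade=D) = 0.006 + 0.038 + 0.083 + 0.081 + 0.008 = 0.216.
P(Cohort=C4, Grade=D) − P(Cohort=C4)P(Grade=D) = 0.081 − 0.340×0.216 = 0.0076.

0.0076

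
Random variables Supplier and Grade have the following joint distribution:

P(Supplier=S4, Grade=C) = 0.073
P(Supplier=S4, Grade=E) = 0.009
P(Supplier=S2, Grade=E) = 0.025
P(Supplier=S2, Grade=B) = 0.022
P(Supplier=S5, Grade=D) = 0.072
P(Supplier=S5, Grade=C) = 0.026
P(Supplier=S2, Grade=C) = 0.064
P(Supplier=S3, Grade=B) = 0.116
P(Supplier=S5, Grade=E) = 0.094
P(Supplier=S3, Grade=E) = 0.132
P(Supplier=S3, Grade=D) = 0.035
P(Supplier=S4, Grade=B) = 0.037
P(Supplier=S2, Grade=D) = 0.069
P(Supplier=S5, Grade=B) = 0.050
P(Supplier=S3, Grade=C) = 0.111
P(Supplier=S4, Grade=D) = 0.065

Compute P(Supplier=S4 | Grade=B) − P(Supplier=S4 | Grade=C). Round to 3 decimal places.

-0.102

P(Grade=B) = 0.022 + 0.116 + 0.037 + 0.050 = 0.225; P(Supplier=S4 | Grade=B) = 0.037/0.225 = 0.1644.
P(Grade=C) = 0.064 + 0.111 + 0.073 + 0.026 = 0.274; P(Supplier=S4 | Grade=C) = 0.073/0.274 = 0.2664.
Difference = -0.102.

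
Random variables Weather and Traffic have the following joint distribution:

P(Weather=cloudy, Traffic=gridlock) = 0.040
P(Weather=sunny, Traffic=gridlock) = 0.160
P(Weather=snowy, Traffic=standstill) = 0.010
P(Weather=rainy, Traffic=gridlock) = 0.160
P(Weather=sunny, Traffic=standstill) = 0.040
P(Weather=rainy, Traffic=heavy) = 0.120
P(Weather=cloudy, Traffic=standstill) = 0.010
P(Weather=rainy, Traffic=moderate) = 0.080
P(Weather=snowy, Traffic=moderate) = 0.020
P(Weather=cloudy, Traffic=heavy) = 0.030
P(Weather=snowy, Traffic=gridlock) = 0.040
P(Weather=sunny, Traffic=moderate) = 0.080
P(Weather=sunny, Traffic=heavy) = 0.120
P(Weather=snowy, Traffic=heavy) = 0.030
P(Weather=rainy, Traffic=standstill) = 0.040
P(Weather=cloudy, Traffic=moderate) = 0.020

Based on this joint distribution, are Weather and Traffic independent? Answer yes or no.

Every cell satisfies P(Weather,Traffic) = P(Weather)·P(Traffic). For instance P(Weather=snowy) = 0.100, P(Traffic=gridlock) = 0.400, and 0.100×0.400 = 0.040 matches the joint entry. So Weather and Traffic are independent.

yes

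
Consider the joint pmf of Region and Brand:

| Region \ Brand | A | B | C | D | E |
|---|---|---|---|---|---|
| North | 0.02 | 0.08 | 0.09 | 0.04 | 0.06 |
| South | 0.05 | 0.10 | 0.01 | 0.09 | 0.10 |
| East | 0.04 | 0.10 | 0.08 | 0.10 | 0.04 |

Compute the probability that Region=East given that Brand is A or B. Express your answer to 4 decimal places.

P(Brand=A) = 0.02 + 0.05 + 0.04 = 0.11.
P(Brand=B) = 0.08 + 0.10 + 0.10 = 0.28.
P(Brand ∈ {A, B}) = 0.11 + 0.28 = 0.39; P(Region=East, Brand ∈ {A, B}) = 0.04 + 0.10 = 0.14.
P(Region=East | Brand ∈ {A, B}) = 0.14/0.39 = 0.3590.

0.3590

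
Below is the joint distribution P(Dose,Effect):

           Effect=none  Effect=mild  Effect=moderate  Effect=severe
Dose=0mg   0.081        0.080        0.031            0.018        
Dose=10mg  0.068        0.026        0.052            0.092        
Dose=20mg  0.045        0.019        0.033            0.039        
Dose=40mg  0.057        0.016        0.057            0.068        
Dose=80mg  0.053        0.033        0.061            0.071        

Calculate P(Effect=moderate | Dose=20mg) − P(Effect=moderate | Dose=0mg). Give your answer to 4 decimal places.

P(Dose=20mg) = 0.045 + 0.019 + 0.033 + 0.039 = 0.136; P(Effect=moderate | Dose=20mg) = 0.033/0.136 = 0.24265.
P(Dose=0mg) = 0.081 + 0.080 + 0.031 + 0.018 = 0.210; P(Effect=moderate | Dose=0mg) = 0.031/0.210 = 0.14762.
Difference = 0.0950.

0.0950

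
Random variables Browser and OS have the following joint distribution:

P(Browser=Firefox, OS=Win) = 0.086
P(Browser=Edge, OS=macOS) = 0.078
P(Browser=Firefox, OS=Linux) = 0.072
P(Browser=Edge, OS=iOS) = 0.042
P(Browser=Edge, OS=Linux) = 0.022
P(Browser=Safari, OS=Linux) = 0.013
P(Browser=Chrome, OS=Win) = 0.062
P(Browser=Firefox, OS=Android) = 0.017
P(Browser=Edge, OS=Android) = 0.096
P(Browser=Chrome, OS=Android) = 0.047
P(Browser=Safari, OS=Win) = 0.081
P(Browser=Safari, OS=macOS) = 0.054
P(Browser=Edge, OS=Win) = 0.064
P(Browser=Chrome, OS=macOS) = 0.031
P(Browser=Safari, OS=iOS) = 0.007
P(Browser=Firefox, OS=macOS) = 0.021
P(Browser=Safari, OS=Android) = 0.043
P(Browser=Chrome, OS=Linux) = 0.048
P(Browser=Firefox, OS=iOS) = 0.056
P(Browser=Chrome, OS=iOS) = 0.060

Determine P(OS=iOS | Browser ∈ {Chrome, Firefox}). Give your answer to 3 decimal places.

P(Browser=Chrome) = 0.062 + 0.031 + 0.048 + 0.060 + 0.047 = 0.248.
P(Browser=Firefox) = 0.086 + 0.021 + 0.072 + 0.056 + 0.017 = 0.252.
P(Browser ∈ {Chrome, Firefox}) = 0.248 + 0.252 = 0.500; P(OS=iOS, Browser ∈ {Chrome, Firefox}) = 0.060 + 0.056 = 0.116.
P(OS=iOS | Browser ∈ {Chrome, Firefox}) = 0.116/0.500 = 0.232.

0.232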